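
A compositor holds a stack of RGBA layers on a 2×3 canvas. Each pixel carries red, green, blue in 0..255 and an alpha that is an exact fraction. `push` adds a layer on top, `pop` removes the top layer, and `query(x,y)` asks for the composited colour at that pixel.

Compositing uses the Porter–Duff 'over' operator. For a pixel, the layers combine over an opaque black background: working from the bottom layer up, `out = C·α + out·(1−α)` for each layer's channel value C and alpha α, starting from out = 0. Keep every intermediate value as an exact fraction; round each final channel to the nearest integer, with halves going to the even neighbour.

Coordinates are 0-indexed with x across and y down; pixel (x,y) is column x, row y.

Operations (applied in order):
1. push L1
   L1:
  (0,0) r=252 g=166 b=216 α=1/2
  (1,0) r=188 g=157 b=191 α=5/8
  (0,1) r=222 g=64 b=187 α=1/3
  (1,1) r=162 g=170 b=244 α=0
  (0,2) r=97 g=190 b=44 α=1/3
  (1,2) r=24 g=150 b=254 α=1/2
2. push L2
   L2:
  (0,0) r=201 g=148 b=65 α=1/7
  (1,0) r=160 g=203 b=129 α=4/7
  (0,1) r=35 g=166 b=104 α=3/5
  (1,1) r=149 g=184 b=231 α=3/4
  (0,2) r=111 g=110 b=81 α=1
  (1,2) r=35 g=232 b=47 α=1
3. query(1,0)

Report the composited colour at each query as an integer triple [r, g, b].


query (1,0) [L1,L2] — begin 0,0,0
+L1 (α=5/8) → [235/2, 785/8, 955/8]
+L2 (α=4/7) → [1985/14, 8851/56, 999/8]
rounded: [142, 158, 125]


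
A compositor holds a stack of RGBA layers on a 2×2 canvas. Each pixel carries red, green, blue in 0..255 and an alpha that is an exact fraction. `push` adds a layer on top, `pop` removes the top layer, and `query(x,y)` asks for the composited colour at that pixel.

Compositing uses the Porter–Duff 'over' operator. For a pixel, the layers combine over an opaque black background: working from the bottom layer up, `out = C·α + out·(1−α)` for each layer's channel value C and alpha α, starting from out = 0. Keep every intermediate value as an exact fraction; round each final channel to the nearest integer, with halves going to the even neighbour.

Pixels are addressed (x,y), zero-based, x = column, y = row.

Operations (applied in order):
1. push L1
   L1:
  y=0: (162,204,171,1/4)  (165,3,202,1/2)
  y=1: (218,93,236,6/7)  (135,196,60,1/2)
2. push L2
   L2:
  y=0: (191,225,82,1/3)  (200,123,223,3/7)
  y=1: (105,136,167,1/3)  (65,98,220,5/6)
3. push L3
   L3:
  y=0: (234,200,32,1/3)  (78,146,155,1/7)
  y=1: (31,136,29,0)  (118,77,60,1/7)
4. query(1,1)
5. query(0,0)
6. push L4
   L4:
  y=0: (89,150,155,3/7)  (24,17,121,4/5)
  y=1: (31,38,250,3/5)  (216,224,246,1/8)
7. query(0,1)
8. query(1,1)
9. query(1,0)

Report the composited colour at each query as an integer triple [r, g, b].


at x=1,y=1 over L1,L2,L3:
after L1 α=1/2: [135/2, 98, 30]
after L2 α=5/6: [785/12, 98, 565/3]
after L3 α=1/7: [1021/14, 95, 170]
= [73, 95, 170]

(0,0) stack=L1,L2,L3; from [0,0,0]:
after L1 α=1/4: [81/2, 51, 171/4]
after L2 α=1/3: [272/3, 109, 335/6]
after L3 α=1/3: [1246/9, 418/3, 431/9]
→ [138, 139, 48]

at x=0,y=1 over L1,L2,L3,L4:
L1 α=6/7: [1308/7, 558/7, 1416/7]
L2 α=1/3: [1117/7, 2068/21, 4001/21]
L3 α=0: [1117/7, 2068/21, 4001/21]
L4 α=3/5: [577/7, 1306/21, 23752/105]
= [82, 62, 226]

query (1,1) [L1,L2,L3,L4] — begin 0,0,0
L1 α=1/2: [135/2, 98, 30]
L2 α=5/6: [785/12, 98, 565/3]
L3 α=1/7: [1021/14, 95, 170]
L4 α=1/8: [1453/16, 889/8, 359/2]
→ [91, 111, 180]

(1,0) stack=L1,L2,L3,L4; from [0,0,0]:
after L1 α=1/2: [165/2, 3/2, 101]
after L2 α=3/7: [930/7, 375/7, 1073/7]
after L3 α=1/7: [6126/49, 3272/49, 7523/49]
after L4 α=4/5: [2166/49, 6604/245, 31239/245]
→ [44, 27, 128]


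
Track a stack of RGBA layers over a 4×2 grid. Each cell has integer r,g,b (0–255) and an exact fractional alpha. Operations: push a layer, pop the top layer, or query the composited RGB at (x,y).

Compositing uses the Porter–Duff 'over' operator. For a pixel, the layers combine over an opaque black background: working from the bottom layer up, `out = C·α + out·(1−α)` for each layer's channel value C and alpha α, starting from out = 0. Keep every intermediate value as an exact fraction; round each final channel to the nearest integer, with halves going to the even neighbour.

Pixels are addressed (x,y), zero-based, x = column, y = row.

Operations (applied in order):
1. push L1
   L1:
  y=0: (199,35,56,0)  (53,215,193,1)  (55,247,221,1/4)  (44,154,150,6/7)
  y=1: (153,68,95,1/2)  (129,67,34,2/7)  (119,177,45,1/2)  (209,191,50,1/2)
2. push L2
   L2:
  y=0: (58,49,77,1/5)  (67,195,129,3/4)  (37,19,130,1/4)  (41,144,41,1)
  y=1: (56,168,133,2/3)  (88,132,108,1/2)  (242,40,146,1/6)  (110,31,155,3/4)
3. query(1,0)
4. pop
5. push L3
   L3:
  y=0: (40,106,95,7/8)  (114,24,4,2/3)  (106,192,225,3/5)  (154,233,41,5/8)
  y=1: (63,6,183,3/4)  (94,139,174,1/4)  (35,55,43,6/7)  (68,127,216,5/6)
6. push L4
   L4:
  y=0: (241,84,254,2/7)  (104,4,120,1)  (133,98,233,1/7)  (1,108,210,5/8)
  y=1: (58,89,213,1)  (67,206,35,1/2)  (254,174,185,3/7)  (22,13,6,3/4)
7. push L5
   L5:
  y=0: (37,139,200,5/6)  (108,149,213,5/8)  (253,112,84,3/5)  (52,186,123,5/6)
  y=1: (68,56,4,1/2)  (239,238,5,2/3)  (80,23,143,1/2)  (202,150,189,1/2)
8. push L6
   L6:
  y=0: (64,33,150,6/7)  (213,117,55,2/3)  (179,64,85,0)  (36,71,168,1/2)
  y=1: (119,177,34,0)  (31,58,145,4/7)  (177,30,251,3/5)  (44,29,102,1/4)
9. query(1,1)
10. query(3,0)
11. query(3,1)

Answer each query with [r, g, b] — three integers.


(1,0) stack=L1,L2; from [0,0,0]:
after L1 α=1: [53, 215, 193]
after L2 α=3/4: [127/2, 200, 145]
rounded: [64, 200, 145]

query (1,1) [L1,L3,L4,L5,L6] — begin 0,0,0
after L1 α=2/7: [258/7, 134/7, 68/7]
after L3 α=1/4: [358/7, 1375/28, 711/14]
after L4 α=1/2: [827/14, 7143/56, 1201/28]
after L5 α=2/3: [7519/42, 33799/168, 1481/84]
after L6 α=4/7: [9255/98, 46791/392, 17721/196]
rounded: [94, 119, 90]

(3,0) stack=L1,L3,L4,L5,L6; from [0,0,0]:
after L1 α=6/7: [264/7, 132, 900/7]
after L3 α=5/8: [3091/28, 1561/8, 4135/56]
after L4 α=5/8: [9413/224, 9003/64, 71205/448]
after L5 α=5/6: [22551/448, 22841/128, 115575/896]
after L6 α=1/2: [38679/896, 31929/256, 266103/1792]
→ [43, 125, 148]

(3,1) stack=L1,L3,L4,L5,L6; from [0,0,0]:
+L1 (α=1/2) → [209/2, 191/2, 25]
+L3 (α=5/6) → [889/12, 487/4, 1105/6]
+L4 (α=3/4) → [1681/48, 643/16, 1213/24]
+L5 (α=1/2) → [11377/96, 3043/32, 5749/48]
+L6 (α=1/4) → [12785/128, 10057/128, 7381/64]
rounded: [100, 79, 115]


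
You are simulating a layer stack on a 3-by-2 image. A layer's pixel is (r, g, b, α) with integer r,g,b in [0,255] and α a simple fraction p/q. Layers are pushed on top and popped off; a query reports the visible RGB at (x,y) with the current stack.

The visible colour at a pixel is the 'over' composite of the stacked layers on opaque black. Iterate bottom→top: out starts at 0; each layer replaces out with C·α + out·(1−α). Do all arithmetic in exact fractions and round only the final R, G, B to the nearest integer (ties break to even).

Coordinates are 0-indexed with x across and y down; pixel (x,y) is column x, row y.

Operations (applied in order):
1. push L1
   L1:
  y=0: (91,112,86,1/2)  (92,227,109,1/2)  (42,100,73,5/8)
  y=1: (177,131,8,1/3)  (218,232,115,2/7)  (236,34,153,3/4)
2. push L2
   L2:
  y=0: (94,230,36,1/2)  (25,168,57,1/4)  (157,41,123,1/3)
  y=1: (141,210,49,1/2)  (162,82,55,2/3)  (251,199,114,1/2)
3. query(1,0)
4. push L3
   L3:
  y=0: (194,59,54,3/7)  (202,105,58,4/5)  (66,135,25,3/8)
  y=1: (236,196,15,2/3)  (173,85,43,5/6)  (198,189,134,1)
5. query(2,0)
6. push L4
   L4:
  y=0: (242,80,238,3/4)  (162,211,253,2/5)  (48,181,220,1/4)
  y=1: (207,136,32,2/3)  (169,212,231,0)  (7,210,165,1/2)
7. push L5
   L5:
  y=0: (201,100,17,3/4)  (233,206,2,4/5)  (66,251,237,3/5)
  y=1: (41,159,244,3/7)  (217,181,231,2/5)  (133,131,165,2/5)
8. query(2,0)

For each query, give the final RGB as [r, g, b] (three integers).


at x=1,y=0 over L1,L2:
after L1 α=1/2: [46, 227/2, 109/2]
after L2 α=1/4: [163/4, 1017/8, 441/8]
→ [41, 127, 55]

(2,0) stack=L1,L2,L3; from [0,0,0]:
L1 α=5/8: [105/4, 125/2, 365/8]
L2 α=1/3: [419/6, 166/3, 857/12]
L3 α=3/8: [3283/48, 2045/24, 5185/96]
= [68, 85, 54]

query (2,0) [L1,L2,L3,L4,L5] — begin 0,0,0
+L1 (α=5/8) → [105/4, 125/2, 365/8]
+L2 (α=1/3) → [419/6, 166/3, 857/12]
+L3 (α=3/8) → [3283/48, 2045/24, 5185/96]
+L4 (α=1/4) → [4051/64, 3493/32, 12225/128]
+L5 (α=3/5) → [10387/160, 15541/80, 57729/320]
rounded: [65, 194, 180]


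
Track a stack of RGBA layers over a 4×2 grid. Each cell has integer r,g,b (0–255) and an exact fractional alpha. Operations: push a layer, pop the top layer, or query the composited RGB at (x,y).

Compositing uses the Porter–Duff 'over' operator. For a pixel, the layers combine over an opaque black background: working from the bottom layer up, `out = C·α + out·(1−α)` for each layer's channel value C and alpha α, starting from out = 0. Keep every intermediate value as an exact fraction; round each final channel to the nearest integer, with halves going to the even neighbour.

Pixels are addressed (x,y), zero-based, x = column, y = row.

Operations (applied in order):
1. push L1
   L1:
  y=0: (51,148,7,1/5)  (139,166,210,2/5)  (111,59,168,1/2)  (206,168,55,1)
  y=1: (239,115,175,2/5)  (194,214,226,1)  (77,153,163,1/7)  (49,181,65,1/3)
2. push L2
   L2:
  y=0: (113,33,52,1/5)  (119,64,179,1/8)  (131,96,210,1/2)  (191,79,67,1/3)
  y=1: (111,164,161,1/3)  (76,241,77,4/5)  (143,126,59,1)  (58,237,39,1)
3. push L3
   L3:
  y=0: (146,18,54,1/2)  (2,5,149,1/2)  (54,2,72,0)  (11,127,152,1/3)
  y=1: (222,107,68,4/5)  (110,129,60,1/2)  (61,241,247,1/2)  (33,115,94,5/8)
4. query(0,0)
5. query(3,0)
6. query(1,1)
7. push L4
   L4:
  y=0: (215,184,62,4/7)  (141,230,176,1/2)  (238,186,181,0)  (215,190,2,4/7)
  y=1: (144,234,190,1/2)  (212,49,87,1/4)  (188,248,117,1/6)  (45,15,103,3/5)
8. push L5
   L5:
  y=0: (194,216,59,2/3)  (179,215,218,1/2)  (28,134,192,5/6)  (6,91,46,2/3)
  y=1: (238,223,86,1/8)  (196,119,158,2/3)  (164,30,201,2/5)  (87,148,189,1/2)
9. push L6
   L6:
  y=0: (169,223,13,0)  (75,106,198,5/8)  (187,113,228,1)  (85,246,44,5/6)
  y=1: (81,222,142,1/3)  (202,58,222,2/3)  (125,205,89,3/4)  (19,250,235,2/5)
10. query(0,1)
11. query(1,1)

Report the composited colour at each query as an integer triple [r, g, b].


query (0,0) [L1,L2,L3] — begin 0,0,0
after L1 α=1/5: [51/5, 148/5, 7/5]
after L2 α=1/5: [769/25, 757/25, 288/25]
after L3 α=1/2: [4419/50, 1207/50, 819/25]
= [88, 24, 33]

query (3,0) [L1,L2,L3] — begin 0,0,0
L1 α=1: [206, 168, 55]
L2 α=1/3: [201, 415/3, 59]
L3 α=1/3: [413/3, 1211/9, 90]
= [138, 135, 90]

(1,1) stack=L1,L2,L3; from [0,0,0]:
+L1 (α=1) → [194, 214, 226]
+L2 (α=4/5) → [498/5, 1178/5, 534/5]
+L3 (α=1/2) → [524/5, 1823/10, 417/5]
= [105, 182, 83]

(0,1) stack=L1,L2,L3,L4,L5,L6; from [0,0,0]:
L1 α=2/5: [478/5, 46, 70]
L2 α=1/3: [1511/15, 256/3, 301/3]
L3 α=4/5: [14831/75, 308/3, 1117/15]
L4 α=1/2: [25631/150, 505/3, 3967/30]
L5 α=1/8: [215117/1200, 1051/6, 30349/240]
L6 α=1/3: [263717/1800, 1717/9, 47389/360]
→ [147, 191, 132]

query (1,1) [L1,L2,L3,L4,L5,L6] — begin 0,0,0
+L1 (α=1) → [194, 214, 226]
+L2 (α=4/5) → [498/5, 1178/5, 534/5]
+L3 (α=1/2) → [524/5, 1823/10, 417/5]
+L4 (α=1/4) → [658/5, 5959/40, 843/10]
+L5 (α=2/3) → [2618/15, 15479/120, 4003/30]
+L6 (α=2/3) → [8678/45, 29399/360, 17323/90]
rounded: [193, 82, 192]


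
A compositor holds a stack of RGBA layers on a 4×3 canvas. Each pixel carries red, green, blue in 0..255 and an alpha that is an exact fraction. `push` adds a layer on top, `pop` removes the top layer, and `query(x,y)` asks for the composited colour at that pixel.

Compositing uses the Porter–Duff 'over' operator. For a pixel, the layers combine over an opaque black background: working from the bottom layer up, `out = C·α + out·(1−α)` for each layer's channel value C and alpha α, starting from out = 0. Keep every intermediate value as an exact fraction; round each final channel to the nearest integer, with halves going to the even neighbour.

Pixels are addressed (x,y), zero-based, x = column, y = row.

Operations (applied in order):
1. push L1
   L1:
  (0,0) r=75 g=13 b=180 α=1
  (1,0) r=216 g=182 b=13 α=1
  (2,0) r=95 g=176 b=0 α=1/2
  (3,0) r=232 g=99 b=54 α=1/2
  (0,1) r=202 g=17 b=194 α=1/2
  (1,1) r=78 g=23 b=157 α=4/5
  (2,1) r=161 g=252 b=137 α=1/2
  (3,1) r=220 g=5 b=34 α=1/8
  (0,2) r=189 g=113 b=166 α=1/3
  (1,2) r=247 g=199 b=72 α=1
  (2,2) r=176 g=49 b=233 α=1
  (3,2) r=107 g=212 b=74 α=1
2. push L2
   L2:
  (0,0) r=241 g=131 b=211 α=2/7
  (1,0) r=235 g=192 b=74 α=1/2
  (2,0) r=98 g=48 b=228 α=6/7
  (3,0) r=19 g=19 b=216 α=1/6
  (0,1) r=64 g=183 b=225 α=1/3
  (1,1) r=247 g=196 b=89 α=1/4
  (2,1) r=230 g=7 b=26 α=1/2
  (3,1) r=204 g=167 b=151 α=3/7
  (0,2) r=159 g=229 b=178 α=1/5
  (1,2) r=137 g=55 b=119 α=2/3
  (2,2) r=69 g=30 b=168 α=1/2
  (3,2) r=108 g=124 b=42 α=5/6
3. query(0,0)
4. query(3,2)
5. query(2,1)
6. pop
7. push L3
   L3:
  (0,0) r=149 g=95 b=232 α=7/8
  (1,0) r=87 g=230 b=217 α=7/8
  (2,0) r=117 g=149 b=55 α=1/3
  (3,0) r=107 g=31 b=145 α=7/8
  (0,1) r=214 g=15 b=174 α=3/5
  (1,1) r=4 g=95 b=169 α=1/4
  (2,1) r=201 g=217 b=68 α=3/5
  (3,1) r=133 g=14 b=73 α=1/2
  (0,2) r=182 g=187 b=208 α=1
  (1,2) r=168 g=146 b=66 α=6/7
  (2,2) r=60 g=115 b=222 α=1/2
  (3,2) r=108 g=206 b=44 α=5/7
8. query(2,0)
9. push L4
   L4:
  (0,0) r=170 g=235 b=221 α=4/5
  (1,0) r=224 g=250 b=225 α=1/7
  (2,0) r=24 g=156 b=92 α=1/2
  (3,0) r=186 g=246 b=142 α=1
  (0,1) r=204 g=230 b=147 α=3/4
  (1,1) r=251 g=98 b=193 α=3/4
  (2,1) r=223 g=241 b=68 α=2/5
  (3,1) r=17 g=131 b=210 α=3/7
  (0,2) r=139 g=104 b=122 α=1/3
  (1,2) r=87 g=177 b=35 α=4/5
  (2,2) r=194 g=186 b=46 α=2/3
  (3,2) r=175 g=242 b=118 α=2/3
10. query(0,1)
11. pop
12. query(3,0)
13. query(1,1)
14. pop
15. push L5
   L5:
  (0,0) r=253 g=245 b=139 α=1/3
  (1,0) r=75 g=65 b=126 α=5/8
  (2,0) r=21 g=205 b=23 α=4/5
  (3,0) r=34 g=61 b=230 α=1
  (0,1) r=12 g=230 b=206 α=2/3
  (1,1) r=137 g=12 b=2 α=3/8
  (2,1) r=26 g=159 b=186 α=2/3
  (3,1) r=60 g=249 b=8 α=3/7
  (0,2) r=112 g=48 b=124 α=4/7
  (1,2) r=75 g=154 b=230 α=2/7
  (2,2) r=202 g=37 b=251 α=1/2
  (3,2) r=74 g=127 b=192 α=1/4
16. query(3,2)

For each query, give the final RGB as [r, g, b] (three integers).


query (0,0) [L1,L2] — begin 0,0,0
+L1 (α=1) → [75, 13, 180]
+L2 (α=2/7) → [857/7, 327/7, 1322/7]
rounded: [122, 47, 189]

query (3,2) [L1,L2] — begin 0,0,0
L1 α=1: [107, 212, 74]
L2 α=5/6: [647/6, 416/3, 142/3]
rounded: [108, 139, 47]

at x=2,y=1 over L1,L2:
+L1 (α=1/2) → [161/2, 126, 137/2]
+L2 (α=1/2) → [621/4, 133/2, 189/4]
= [155, 66, 47]

query (2,0) [L1,L3] — begin 0,0,0
+L1 (α=1/2) → [95/2, 88, 0]
+L3 (α=1/3) → [212/3, 325/3, 55/3]
→ [71, 108, 18]

at x=0,y=1 over L1,L3,L4:
L1 α=1/2: [101, 17/2, 97]
L3 α=3/5: [844/5, 62/5, 716/5]
L4 α=3/4: [976/5, 878/5, 2921/20]
= [195, 176, 146]

at x=3,y=0 over L1,L3:
L1 α=1/2: [116, 99/2, 27]
L3 α=7/8: [865/8, 533/16, 521/4]
= [108, 33, 130]

at x=1,y=1 over L1,L3:
+L1 (α=4/5) → [312/5, 92/5, 628/5]
+L3 (α=1/4) → [239/5, 751/20, 2729/20]
→ [48, 38, 136]

query (3,2) [L1,L5] — begin 0,0,0
after L1 α=1: [107, 212, 74]
after L5 α=1/4: [395/4, 763/4, 207/2]
= [99, 191, 104]


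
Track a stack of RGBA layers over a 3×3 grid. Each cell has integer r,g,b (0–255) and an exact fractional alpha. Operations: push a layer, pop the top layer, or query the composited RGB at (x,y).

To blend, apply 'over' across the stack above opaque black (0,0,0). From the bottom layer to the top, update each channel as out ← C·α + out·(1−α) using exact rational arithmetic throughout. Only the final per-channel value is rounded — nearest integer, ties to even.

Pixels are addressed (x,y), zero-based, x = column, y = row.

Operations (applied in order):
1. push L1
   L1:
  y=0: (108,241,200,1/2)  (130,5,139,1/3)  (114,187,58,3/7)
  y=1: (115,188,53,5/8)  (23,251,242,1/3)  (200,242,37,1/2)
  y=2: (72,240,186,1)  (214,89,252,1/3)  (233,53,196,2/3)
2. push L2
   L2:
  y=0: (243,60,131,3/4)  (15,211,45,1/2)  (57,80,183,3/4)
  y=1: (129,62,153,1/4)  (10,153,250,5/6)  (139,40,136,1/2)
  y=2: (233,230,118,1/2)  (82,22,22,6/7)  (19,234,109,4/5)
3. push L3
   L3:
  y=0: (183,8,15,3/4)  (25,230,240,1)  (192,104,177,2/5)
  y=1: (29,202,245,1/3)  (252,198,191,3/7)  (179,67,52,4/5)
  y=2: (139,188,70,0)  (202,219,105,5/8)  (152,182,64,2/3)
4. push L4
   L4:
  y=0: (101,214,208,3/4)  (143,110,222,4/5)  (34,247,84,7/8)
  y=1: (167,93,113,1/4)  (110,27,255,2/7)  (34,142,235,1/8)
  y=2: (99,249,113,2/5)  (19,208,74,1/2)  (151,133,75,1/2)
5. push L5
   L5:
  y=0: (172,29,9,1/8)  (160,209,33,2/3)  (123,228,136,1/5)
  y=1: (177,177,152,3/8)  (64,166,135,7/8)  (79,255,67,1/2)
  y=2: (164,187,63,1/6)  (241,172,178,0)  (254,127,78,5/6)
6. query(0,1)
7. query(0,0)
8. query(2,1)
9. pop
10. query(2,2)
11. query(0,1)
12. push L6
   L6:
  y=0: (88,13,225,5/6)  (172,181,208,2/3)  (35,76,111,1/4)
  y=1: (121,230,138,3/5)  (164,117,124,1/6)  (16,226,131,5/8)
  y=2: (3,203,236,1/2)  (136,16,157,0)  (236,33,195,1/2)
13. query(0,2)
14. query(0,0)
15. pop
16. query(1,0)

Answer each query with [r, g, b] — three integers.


query (0,1) [L1,L2,L3,L4,L5] — begin 0,0,0
L1 α=5/8: [575/8, 235/2, 265/8]
L2 α=1/4: [2757/32, 829/8, 2019/32]
L3 α=1/3: [3221/48, 1637/12, 5939/48]
L4 α=1/4: [5893/64, 2009/16, 7747/64]
L5 α=3/8: [63449/512, 18541/128, 67919/512]
rounded: [124, 145, 133]

query (0,0) [L1,L2,L3,L4,L5] — begin 0,0,0
+L1 (α=1/2) → [54, 241/2, 100]
+L2 (α=3/4) → [783/4, 601/8, 493/4]
+L3 (α=3/4) → [2979/16, 793/32, 673/16]
+L4 (α=3/4) → [7827/64, 21337/128, 10657/64]
+L5 (α=1/8) → [65797/512, 153071/1024, 75175/512]
= [129, 149, 147]

query (2,1) [L1,L2,L3,L4,L5] — begin 0,0,0
L1 α=1/2: [100, 121, 37/2]
L2 α=1/2: [239/2, 161/2, 309/4]
L3 α=4/5: [1671/10, 697/10, 1141/20]
L4 α=1/8: [12037/80, 6299/80, 12687/160]
L5 α=1/2: [18357/160, 26699/160, 23407/320]
→ [115, 167, 73]

query (2,2) [L1,L2,L3,L4] — begin 0,0,0
+L1 (α=2/3) → [466/3, 106/3, 392/3]
+L2 (α=4/5) → [694/15, 2914/15, 340/3]
+L3 (α=2/3) → [5254/45, 8374/45, 724/9]
+L4 (α=1/2) → [12049/90, 14359/90, 1399/18]
rounded: [134, 160, 78]

(0,1) stack=L1,L2,L3,L4; from [0,0,0]:
after L1 α=5/8: [575/8, 235/2, 265/8]
after L2 α=1/4: [2757/32, 829/8, 2019/32]
after L3 α=1/3: [3221/48, 1637/12, 5939/48]
after L4 α=1/4: [5893/64, 2009/16, 7747/64]
rounded: [92, 126, 121]

at x=0,y=2 over L1,L2,L3,L4,L6:
after L1 α=1: [72, 240, 186]
after L2 α=1/2: [305/2, 235, 152]
after L3 α=0: [305/2, 235, 152]
after L4 α=2/5: [1311/10, 1203/5, 682/5]
after L6 α=1/2: [1341/20, 1109/5, 931/5]
rounded: [67, 222, 186]

(0,0) stack=L1,L2,L3,L4,L6; from [0,0,0]:
L1 α=1/2: [54, 241/2, 100]
L2 α=3/4: [783/4, 601/8, 493/4]
L3 α=3/4: [2979/16, 793/32, 673/16]
L4 α=3/4: [7827/64, 21337/128, 10657/64]
L6 α=5/6: [35987/384, 29657/768, 82657/384]
= [94, 39, 215]

query (1,0) [L1,L2,L3,L4] — begin 0,0,0
after L1 α=1/3: [130/3, 5/3, 139/3]
after L2 α=1/2: [175/6, 319/3, 137/3]
after L3 α=1: [25, 230, 240]
after L4 α=4/5: [597/5, 134, 1128/5]
= [119, 134, 226]


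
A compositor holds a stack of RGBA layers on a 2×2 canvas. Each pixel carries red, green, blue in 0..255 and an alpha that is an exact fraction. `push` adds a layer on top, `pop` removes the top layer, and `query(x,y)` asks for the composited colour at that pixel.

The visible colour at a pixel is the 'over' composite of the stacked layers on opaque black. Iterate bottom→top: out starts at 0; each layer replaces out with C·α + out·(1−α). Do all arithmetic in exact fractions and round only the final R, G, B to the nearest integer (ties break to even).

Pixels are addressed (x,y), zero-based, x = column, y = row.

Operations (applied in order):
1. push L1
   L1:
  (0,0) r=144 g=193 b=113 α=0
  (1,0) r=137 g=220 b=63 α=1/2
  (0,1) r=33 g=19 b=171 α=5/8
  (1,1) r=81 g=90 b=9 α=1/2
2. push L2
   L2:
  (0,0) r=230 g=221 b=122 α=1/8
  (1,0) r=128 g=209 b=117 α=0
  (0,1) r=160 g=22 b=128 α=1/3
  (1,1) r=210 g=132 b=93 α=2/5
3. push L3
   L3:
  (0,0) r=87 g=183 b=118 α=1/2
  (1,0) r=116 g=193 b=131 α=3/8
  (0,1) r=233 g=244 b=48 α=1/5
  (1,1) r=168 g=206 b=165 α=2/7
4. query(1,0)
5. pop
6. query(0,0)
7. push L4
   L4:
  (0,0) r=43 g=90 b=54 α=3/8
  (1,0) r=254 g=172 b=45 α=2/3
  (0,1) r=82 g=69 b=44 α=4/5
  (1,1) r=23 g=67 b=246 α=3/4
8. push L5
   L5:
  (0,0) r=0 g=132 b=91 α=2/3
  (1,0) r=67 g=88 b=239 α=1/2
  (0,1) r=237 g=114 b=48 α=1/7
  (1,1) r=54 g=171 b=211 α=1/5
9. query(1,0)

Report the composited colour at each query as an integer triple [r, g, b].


at x=1,y=0 over L1,L2,L3:
after L1 α=1/2: [137/2, 110, 63/2]
after L2 α=0: [137/2, 110, 63/2]
after L3 α=3/8: [1381/16, 1129/8, 1101/16]
→ [86, 141, 69]

query (0,0) [L1,L2] — begin 0,0,0
L1 α=0: [0, 0, 0]
L2 α=1/8: [115/4, 221/8, 61/4]
rounded: [29, 28, 15]

query (1,0) [L1,L2,L4,L5] — begin 0,0,0
+L1 (α=1/2) → [137/2, 110, 63/2]
+L2 (α=0) → [137/2, 110, 63/2]
+L4 (α=2/3) → [1153/6, 454/3, 81/2]
+L5 (α=1/2) → [1555/12, 359/3, 559/4]
rounded: [130, 120, 140]


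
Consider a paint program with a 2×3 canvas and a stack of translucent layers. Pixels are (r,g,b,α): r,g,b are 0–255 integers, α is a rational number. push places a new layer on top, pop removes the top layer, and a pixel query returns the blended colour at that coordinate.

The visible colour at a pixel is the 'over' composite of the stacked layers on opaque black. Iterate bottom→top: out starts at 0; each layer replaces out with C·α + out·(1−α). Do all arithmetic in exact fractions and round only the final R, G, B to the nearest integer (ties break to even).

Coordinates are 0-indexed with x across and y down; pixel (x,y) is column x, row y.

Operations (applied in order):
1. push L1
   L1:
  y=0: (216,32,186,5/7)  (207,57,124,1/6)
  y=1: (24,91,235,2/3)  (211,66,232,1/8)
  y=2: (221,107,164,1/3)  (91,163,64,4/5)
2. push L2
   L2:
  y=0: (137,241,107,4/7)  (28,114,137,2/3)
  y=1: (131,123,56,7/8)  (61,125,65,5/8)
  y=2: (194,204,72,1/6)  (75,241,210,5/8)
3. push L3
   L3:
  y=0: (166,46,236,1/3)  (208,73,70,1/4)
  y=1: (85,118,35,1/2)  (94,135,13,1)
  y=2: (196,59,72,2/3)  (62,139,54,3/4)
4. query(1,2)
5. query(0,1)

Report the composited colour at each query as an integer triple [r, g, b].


query (1,2) [L1,L2,L3] — begin 0,0,0
+L1 (α=4/5) → [364/5, 652/5, 256/5]
+L2 (α=5/8) → [2967/40, 7981/40, 3009/20]
+L3 (α=3/4) → [10407/160, 24661/160, 6249/80]
= [65, 154, 78]

query (0,1) [L1,L2,L3] — begin 0,0,0
+L1 (α=2/3) → [16, 182/3, 470/3]
+L2 (α=7/8) → [933/8, 2765/24, 823/12]
+L3 (α=1/2) → [1613/16, 5597/48, 1243/24]
rounded: [101, 117, 52]


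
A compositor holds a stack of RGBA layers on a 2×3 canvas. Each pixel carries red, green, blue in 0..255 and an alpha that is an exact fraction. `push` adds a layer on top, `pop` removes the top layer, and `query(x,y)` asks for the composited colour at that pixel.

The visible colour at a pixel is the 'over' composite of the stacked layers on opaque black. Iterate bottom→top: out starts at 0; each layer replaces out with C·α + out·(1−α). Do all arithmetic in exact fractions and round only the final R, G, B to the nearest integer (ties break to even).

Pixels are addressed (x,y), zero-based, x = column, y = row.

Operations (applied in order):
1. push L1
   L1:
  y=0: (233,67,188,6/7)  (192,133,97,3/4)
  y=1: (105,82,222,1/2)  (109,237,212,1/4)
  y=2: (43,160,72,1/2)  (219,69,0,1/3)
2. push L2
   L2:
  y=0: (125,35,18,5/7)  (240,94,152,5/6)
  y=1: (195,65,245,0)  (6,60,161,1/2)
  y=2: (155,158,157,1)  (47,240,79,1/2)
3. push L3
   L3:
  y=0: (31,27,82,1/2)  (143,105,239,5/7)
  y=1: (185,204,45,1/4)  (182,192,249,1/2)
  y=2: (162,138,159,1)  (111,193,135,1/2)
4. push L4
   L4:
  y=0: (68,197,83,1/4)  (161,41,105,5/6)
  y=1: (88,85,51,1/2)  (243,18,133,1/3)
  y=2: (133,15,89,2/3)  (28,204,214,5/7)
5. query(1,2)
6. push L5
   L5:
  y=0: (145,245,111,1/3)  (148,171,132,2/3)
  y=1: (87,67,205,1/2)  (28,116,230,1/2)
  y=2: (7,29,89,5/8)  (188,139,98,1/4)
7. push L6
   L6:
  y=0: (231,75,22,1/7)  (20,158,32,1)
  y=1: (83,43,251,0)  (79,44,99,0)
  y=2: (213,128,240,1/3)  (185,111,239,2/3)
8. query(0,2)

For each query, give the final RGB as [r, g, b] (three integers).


query (1,2) [L1,L2,L3,L4] — begin 0,0,0
L1 α=1/3: [73, 23, 0]
L2 α=1/2: [60, 263/2, 79/2]
L3 α=1/2: [171/2, 649/4, 349/4]
L4 α=5/7: [311/7, 2689/14, 2489/14]
= [44, 192, 178]

(0,2) stack=L1,L2,L3,L4,L5,L6; from [0,0,0]:
+L1 (α=1/2) → [43/2, 80, 36]
+L2 (α=1) → [155, 158, 157]
+L3 (α=1) → [162, 138, 159]
+L4 (α=2/3) → [428/3, 56, 337/3]
+L5 (α=5/8) → [463/8, 313/8, 391/4]
+L6 (α=1/3) → [1315/12, 275/4, 871/6]
rounded: [110, 69, 145]


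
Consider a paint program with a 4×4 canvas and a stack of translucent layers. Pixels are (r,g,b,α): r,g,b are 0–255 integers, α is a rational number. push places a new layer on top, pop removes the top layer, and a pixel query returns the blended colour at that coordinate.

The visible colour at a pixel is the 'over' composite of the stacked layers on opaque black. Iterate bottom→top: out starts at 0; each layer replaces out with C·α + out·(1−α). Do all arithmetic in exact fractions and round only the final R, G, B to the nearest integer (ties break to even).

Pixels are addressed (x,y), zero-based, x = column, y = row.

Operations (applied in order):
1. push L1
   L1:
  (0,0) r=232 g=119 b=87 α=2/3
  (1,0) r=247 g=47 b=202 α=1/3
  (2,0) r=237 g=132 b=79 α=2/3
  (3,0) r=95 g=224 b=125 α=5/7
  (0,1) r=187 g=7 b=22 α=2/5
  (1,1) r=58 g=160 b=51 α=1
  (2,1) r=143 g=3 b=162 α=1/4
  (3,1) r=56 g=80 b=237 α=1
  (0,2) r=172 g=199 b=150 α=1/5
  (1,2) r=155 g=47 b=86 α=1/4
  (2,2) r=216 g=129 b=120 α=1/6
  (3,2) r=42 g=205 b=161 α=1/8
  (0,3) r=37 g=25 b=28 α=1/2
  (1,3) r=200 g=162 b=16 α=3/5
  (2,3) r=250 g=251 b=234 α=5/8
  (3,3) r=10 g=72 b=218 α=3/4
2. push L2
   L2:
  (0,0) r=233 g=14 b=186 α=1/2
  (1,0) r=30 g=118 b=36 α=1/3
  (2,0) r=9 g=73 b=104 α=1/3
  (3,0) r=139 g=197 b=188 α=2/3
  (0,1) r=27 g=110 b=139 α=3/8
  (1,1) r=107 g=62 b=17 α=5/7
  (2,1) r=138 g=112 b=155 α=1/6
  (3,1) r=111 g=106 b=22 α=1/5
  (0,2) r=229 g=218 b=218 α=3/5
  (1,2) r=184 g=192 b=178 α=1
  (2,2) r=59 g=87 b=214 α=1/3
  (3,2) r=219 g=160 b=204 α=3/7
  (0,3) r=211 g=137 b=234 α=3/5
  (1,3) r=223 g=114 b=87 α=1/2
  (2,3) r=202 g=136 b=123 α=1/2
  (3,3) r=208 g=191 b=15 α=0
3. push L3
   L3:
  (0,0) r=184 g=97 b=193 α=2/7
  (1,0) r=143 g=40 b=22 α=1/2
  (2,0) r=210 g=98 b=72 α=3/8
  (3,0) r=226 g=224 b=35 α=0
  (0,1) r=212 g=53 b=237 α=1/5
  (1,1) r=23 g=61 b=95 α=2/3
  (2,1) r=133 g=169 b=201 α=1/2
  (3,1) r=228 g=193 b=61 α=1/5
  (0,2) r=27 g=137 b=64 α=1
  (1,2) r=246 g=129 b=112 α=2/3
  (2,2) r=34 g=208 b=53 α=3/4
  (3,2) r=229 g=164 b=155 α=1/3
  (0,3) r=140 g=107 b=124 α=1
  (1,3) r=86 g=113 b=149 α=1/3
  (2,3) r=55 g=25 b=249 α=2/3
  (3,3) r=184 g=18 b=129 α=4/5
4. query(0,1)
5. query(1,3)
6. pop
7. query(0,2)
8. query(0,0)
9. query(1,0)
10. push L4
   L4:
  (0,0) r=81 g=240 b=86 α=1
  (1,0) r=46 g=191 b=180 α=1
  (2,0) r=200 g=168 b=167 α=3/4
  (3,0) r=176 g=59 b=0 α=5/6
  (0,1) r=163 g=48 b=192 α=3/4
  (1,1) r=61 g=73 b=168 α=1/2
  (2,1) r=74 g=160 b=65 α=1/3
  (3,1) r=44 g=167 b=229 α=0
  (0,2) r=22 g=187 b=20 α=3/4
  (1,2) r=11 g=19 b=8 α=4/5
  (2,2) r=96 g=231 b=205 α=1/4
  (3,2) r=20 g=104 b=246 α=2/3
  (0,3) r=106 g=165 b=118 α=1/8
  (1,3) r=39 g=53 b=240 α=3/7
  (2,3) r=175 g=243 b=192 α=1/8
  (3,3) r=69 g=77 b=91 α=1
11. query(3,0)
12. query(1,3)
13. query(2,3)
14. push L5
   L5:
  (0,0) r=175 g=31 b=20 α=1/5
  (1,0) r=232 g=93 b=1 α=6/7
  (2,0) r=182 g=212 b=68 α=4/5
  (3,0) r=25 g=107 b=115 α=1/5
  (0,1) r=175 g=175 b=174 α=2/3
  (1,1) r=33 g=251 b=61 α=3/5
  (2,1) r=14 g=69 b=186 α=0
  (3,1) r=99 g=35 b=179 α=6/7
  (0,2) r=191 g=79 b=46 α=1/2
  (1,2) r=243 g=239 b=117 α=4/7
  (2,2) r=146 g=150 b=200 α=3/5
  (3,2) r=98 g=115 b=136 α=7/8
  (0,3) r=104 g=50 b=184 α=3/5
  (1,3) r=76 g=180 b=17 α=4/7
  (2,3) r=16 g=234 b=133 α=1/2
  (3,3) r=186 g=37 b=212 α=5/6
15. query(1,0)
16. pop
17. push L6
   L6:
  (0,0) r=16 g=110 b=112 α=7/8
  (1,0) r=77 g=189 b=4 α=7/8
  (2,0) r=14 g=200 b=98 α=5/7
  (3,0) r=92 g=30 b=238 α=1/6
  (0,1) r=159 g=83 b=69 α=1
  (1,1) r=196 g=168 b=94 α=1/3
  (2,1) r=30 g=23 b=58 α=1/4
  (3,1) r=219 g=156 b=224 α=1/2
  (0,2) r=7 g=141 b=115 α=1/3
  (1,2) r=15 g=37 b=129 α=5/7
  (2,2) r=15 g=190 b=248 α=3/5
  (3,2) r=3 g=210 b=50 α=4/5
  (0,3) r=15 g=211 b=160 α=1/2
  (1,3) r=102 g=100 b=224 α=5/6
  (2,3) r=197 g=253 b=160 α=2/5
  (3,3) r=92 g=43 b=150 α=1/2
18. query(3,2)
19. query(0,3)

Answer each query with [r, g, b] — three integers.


query (0,1) [L1,L2,L3] — begin 0,0,0
L1 α=2/5: [374/5, 14/5, 44/5]
L2 α=3/8: [455/8, 43, 461/8]
L3 α=1/5: [879/10, 45, 187/2]
→ [88, 45, 94]

(1,3) stack=L1,L2,L3; from [0,0,0]:
L1 α=3/5: [120, 486/5, 48/5]
L2 α=1/2: [343/2, 528/5, 483/10]
L3 α=1/3: [143, 1621/15, 1228/15]
rounded: [143, 108, 82]

query (0,2) [L1,L2] — begin 0,0,0
+L1 (α=1/5) → [172/5, 199/5, 30]
+L2 (α=3/5) → [3779/25, 3668/25, 714/5]
→ [151, 147, 143]

at x=0,y=0 over L1,L2:
+L1 (α=2/3) → [464/3, 238/3, 58]
+L2 (α=1/2) → [1163/6, 140/3, 122]
rounded: [194, 47, 122]

(1,0) stack=L1,L2; from [0,0,0]:
L1 α=1/3: [247/3, 47/3, 202/3]
L2 α=1/3: [584/9, 448/9, 512/9]
rounded: [65, 50, 57]

(3,0) stack=L1,L2,L4; from [0,0,0]:
after L1 α=5/7: [475/7, 160, 625/7]
after L2 α=2/3: [807/7, 554/3, 3257/21]
after L4 α=5/6: [6967/42, 1439/18, 3257/126]
→ [166, 80, 26]

at x=1,y=3 over L1,L2,L4:
after L1 α=3/5: [120, 486/5, 48/5]
after L2 α=1/2: [343/2, 528/5, 483/10]
after L4 α=3/7: [803/7, 2907/35, 4566/35]
→ [115, 83, 130]

(2,3) stack=L1,L2,L4; from [0,0,0]:
L1 α=5/8: [625/4, 1255/8, 585/4]
L2 α=1/2: [1433/8, 2343/16, 1077/8]
L4 α=1/8: [11431/64, 20289/128, 9075/64]
rounded: [179, 159, 142]

(1,0) stack=L1,L2,L4,L5; from [0,0,0]:
L1 α=1/3: [247/3, 47/3, 202/3]
L2 α=1/3: [584/9, 448/9, 512/9]
L4 α=1: [46, 191, 180]
L5 α=6/7: [1438/7, 107, 186/7]
→ [205, 107, 27]

query (3,2) [L1,L2,L4,L6] — begin 0,0,0
+L1 (α=1/8) → [21/4, 205/8, 161/8]
+L2 (α=3/7) → [678/7, 1165/14, 1385/14]
+L4 (α=2/3) → [958/21, 1359/14, 8273/42]
+L6 (α=4/5) → [242/21, 13119/70, 16673/210]
rounded: [12, 187, 79]

(0,3) stack=L1,L2,L4,L6; from [0,0,0]:
after L1 α=1/2: [37/2, 25/2, 14]
after L2 α=3/5: [134, 436/5, 146]
after L4 α=1/8: [261/2, 3877/40, 285/2]
after L6 α=1/2: [291/4, 12317/80, 605/4]
→ [73, 154, 151]


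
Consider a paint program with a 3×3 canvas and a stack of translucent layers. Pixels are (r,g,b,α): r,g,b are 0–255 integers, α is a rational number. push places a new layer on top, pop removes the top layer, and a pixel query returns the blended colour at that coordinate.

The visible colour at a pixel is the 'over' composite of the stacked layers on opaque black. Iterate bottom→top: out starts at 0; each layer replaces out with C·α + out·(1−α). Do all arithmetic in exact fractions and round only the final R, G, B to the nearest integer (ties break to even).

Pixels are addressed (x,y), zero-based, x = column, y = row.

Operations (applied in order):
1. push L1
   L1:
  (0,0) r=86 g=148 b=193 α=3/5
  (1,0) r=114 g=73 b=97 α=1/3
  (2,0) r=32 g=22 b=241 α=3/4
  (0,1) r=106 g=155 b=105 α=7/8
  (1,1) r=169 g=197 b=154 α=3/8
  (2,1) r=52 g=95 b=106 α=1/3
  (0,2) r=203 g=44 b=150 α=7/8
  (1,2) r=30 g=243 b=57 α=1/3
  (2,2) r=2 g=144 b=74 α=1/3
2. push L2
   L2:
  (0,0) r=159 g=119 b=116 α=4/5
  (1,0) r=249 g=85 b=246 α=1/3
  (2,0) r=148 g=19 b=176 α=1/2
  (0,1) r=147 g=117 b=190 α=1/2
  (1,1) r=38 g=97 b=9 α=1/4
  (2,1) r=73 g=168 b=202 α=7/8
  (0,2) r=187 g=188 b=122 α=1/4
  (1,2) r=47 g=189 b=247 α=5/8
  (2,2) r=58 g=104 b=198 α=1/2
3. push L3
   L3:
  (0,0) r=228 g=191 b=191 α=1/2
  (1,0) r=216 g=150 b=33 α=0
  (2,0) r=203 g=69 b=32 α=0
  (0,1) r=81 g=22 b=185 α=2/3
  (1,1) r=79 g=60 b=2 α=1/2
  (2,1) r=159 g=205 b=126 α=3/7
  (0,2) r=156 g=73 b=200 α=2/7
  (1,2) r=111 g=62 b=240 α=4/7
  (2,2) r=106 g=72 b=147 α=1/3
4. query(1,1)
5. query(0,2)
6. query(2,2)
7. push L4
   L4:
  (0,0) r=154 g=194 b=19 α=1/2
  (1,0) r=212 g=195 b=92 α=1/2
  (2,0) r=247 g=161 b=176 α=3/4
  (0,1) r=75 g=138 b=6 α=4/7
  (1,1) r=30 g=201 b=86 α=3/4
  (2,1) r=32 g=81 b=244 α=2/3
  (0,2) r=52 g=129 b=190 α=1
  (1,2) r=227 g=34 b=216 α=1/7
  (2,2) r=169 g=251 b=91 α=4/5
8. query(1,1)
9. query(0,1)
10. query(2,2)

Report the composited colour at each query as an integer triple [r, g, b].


query (1,1) [L1,L2,L3] — begin 0,0,0
+L1 (α=3/8) → [507/8, 591/8, 231/4]
+L2 (α=1/4) → [1825/32, 2549/32, 729/16]
+L3 (α=1/2) → [4353/64, 4469/64, 761/32]
rounded: [68, 70, 24]

(0,2) stack=L1,L2,L3; from [0,0,0]:
L1 α=7/8: [1421/8, 77/2, 525/4]
L2 α=1/4: [5759/32, 607/8, 2063/16]
L3 α=2/7: [38779/224, 4203/56, 16715/112]
→ [173, 75, 149]

(2,2) stack=L1,L2,L3; from [0,0,0]:
L1 α=1/3: [2/3, 48, 74/3]
L2 α=1/2: [88/3, 76, 334/3]
L3 α=1/3: [494/9, 224/3, 1109/9]
rounded: [55, 75, 123]

(1,1) stack=L1,L2,L3,L4; from [0,0,0]:
after L1 α=3/8: [507/8, 591/8, 231/4]
after L2 α=1/4: [1825/32, 2549/32, 729/16]
after L3 α=1/2: [4353/64, 4469/64, 761/32]
after L4 α=3/4: [10113/256, 43061/256, 9017/128]
= [40, 168, 70]

at x=0,y=1 over L1,L2,L3,L4:
after L1 α=7/8: [371/4, 1085/8, 735/8]
after L2 α=1/2: [959/8, 2021/16, 2255/16]
after L3 α=2/3: [2255/24, 2725/48, 2725/16]
after L4 α=4/7: [665/8, 1651/16, 8559/112]
rounded: [83, 103, 76]

at x=2,y=2 over L1,L2,L3,L4:
after L1 α=1/3: [2/3, 48, 74/3]
after L2 α=1/2: [88/3, 76, 334/3]
after L3 α=1/3: [494/9, 224/3, 1109/9]
after L4 α=4/5: [6578/45, 3236/15, 877/9]
= [146, 216, 97]


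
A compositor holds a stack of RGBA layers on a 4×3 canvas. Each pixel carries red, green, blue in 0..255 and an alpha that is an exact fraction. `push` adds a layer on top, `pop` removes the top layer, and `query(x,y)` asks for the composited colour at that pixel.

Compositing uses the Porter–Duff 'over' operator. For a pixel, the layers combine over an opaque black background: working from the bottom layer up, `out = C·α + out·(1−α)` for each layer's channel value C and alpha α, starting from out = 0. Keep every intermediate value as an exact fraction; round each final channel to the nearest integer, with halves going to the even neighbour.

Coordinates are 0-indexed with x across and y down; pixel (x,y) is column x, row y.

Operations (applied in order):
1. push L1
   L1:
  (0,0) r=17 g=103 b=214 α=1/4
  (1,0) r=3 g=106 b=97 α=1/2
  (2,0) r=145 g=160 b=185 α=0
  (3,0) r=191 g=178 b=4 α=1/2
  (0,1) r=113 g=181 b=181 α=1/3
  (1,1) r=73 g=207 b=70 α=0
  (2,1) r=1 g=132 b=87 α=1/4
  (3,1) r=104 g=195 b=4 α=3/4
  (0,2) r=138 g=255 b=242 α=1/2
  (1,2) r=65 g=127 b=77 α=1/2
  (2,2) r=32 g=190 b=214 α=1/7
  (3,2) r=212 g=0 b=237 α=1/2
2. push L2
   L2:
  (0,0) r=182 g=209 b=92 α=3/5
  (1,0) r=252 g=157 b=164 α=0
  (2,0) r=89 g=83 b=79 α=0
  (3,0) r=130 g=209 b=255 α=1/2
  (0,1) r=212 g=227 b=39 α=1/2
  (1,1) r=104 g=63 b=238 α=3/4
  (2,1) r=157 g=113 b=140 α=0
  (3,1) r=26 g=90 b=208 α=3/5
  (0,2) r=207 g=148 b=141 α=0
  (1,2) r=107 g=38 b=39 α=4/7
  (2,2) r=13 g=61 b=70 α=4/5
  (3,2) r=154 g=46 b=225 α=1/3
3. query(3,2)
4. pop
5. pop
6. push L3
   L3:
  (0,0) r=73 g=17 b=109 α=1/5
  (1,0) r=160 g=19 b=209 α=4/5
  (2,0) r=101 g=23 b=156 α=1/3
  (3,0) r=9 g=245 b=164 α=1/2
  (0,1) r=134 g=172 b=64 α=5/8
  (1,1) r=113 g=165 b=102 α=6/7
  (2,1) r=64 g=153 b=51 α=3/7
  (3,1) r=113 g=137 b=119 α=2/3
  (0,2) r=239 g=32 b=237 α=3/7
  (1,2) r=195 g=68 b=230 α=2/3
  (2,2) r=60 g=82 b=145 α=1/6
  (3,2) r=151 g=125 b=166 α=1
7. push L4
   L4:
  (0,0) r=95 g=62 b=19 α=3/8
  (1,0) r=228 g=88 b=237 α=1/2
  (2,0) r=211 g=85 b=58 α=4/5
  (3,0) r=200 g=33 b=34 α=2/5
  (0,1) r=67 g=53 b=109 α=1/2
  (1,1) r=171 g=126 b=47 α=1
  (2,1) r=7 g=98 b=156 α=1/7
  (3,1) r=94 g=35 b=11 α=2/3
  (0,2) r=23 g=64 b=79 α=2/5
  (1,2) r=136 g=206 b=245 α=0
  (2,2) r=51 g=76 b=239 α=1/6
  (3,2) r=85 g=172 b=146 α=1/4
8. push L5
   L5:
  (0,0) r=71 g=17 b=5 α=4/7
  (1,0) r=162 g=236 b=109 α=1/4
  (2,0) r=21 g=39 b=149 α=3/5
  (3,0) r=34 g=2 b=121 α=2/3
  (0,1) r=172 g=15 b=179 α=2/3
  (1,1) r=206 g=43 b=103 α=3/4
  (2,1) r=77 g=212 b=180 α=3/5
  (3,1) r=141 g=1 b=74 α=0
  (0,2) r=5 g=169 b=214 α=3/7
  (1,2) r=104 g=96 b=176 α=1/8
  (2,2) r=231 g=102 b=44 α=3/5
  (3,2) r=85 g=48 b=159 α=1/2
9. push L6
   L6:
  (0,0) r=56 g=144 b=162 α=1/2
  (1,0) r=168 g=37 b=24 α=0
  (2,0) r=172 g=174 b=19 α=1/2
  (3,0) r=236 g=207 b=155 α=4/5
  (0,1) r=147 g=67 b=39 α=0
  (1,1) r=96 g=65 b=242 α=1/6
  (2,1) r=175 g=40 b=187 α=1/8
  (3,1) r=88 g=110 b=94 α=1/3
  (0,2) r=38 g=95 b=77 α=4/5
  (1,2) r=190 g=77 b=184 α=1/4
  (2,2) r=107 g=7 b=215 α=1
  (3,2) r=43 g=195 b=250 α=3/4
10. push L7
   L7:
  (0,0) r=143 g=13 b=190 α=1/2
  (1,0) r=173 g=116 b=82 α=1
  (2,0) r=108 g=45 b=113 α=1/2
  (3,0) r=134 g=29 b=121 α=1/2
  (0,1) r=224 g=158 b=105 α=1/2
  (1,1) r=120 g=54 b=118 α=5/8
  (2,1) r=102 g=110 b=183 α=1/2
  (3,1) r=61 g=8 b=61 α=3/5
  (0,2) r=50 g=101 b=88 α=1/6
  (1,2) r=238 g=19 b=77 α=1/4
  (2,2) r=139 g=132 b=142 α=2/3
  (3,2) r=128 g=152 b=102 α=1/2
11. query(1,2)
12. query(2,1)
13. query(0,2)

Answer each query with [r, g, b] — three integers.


at x=3,y=2 over L1,L2:
L1 α=1/2: [106, 0, 237/2]
L2 α=1/3: [122, 46/3, 154]
rounded: [122, 15, 154]

query (1,2) [L3,L4,L5,L6,L7] — begin 0,0,0
L3 α=2/3: [130, 136/3, 460/3]
L4 α=0: [130, 136/3, 460/3]
L5 α=1/8: [507/4, 155/3, 937/6]
L6 α=1/4: [2281/16, 58, 1305/8]
L7 α=1/4: [10651/64, 193/4, 4531/32]
rounded: [166, 48, 142]

query (2,1) [L3,L4,L5,L6,L7] — begin 0,0,0
+L3 (α=3/7) → [192/7, 459/7, 153/7]
+L4 (α=1/7) → [1201/49, 3440/49, 2010/49]
+L5 (α=3/5) → [13721/245, 38044/245, 6096/49]
+L6 (α=1/8) → [9923/140, 9861/70, 7405/56]
+L7 (α=1/2) → [24203/280, 17561/140, 17653/112]
= [86, 125, 158]

at x=0,y=2 over L3,L4,L5,L6,L7:
+L3 (α=3/7) → [717/7, 96/7, 711/7]
+L4 (α=2/5) → [2473/35, 1184/35, 3239/35]
+L5 (α=3/7) → [10417/245, 22481/245, 35426/245]
+L6 (α=4/5) → [47657/1225, 115581/1225, 110886/1225]
+L7 (α=1/6) → [19969/490, 70163/735, 66223/735]
→ [41, 95, 90]


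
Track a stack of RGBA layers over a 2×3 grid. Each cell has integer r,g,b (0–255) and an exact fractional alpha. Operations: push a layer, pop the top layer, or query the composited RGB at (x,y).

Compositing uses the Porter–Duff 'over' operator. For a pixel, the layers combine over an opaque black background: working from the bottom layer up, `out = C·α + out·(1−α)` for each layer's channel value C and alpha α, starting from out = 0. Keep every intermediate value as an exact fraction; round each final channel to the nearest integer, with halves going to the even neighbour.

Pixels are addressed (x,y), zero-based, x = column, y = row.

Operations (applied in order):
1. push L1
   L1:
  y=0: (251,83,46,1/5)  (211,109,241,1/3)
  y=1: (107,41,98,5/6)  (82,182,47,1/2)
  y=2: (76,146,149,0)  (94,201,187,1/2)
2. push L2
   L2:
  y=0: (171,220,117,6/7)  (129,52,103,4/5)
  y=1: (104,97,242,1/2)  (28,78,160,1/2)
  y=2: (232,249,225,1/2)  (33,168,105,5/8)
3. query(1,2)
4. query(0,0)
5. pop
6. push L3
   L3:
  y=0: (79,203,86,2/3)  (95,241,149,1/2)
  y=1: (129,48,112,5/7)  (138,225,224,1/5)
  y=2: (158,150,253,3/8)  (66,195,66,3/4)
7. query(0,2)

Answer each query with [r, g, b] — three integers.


at x=1,y=2 over L1,L2:
+L1 (α=1/2) → [47, 201/2, 187/2]
+L2 (α=5/8) → [153/4, 2283/16, 1611/16]
rounded: [38, 143, 101]

query (0,0) [L1,L2] — begin 0,0,0
+L1 (α=1/5) → [251/5, 83/5, 46/5]
+L2 (α=6/7) → [5381/35, 6683/35, 508/5]
= [154, 191, 102]

query (0,2) [L1,L3] — begin 0,0,0
L1 α=0: [0, 0, 0]
L3 α=3/8: [237/4, 225/4, 759/8]
= [59, 56, 95]


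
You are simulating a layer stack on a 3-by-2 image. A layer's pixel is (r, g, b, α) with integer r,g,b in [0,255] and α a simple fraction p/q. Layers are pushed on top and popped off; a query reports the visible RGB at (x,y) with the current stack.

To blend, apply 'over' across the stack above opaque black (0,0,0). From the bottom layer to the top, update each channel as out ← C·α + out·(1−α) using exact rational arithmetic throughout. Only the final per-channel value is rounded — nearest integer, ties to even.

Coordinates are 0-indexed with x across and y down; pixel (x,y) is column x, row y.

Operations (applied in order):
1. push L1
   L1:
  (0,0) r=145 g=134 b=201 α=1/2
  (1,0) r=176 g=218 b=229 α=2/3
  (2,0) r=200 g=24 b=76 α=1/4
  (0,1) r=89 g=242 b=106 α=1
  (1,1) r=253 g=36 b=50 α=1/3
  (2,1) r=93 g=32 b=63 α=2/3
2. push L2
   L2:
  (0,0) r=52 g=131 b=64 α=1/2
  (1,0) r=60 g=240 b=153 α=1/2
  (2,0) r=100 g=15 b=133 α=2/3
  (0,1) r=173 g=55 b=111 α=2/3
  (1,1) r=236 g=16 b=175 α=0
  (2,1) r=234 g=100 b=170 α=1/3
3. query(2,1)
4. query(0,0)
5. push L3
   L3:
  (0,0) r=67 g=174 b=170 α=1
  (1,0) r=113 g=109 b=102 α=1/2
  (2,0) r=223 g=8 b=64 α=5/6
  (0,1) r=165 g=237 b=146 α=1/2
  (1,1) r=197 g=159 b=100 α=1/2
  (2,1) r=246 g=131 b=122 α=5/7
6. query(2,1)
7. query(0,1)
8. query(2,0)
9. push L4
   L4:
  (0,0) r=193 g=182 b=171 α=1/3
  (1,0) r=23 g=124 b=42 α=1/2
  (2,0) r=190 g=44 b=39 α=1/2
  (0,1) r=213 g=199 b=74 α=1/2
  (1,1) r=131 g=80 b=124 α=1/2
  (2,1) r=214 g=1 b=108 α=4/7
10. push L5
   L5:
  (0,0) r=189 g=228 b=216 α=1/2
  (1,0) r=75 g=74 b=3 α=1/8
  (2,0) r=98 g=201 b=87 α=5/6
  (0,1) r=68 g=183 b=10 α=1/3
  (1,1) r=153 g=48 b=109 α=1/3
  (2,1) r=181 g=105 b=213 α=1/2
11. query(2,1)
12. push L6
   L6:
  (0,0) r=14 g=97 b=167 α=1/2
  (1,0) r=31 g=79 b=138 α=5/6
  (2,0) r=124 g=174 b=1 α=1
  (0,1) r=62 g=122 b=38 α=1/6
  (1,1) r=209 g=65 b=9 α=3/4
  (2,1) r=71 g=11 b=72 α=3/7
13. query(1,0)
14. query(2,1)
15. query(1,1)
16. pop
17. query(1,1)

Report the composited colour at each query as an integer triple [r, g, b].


query (2,1) [L1,L2] — begin 0,0,0
L1 α=2/3: [62, 64/3, 42]
L2 α=1/3: [358/3, 428/9, 254/3]
rounded: [119, 48, 85]

at x=0,y=0 over L1,L2:
+L1 (α=1/2) → [145/2, 67, 201/2]
+L2 (α=1/2) → [249/4, 99, 329/4]
= [62, 99, 82]

(2,1) stack=L1,L2,L3; from [0,0,0]:
L1 α=2/3: [62, 64/3, 42]
L2 α=1/3: [358/3, 428/9, 254/3]
L3 α=5/7: [4406/21, 6751/63, 334/3]
= [210, 107, 111]

at x=0,y=1 over L1,L2,L3:
after L1 α=1: [89, 242, 106]
after L2 α=2/3: [145, 352/3, 328/3]
after L3 α=1/2: [155, 1063/6, 383/3]
rounded: [155, 177, 128]

query (2,0) [L1,L2,L3] — begin 0,0,0
L1 α=1/4: [50, 6, 19]
L2 α=2/3: [250/3, 12, 95]
L3 α=5/6: [3595/18, 26/3, 415/6]
= [200, 9, 69]

at x=2,y=1 over L1,L2,L3,L4,L5:
+L1 (α=2/3) → [62, 64/3, 42]
+L2 (α=1/3) → [358/3, 428/9, 254/3]
+L3 (α=5/7) → [4406/21, 6751/63, 334/3]
+L4 (α=4/7) → [10398/49, 6835/147, 766/7]
+L5 (α=1/2) → [19267/98, 11135/147, 2257/14]
rounded: [197, 76, 161]

(1,0) stack=L1,L2,L3,L4,L5,L6; from [0,0,0]:
L1 α=2/3: [352/3, 436/3, 458/3]
L2 α=1/2: [266/3, 578/3, 917/6]
L3 α=1/2: [605/6, 905/6, 1529/12]
L4 α=1/2: [743/12, 1649/12, 2033/24]
L5 α=1/8: [6101/96, 12431/96, 14303/192]
L6 α=5/6: [20981/576, 50351/576, 146783/1152]
= [36, 87, 127]

query (2,1) [L1,L2,L3,L4,L5,L6] — begin 0,0,0
L1 α=2/3: [62, 64/3, 42]
L2 α=1/3: [358/3, 428/9, 254/3]
L3 α=5/7: [4406/21, 6751/63, 334/3]
L4 α=4/7: [10398/49, 6835/147, 766/7]
L5 α=1/2: [19267/98, 11135/147, 2257/14]
L6 α=3/7: [48971/343, 49391/1029, 6026/49]
rounded: [143, 48, 123]

(1,1) stack=L1,L2,L3,L4,L5,L6; from [0,0,0]:
+L1 (α=1/3) → [253/3, 12, 50/3]
+L2 (α=0) → [253/3, 12, 50/3]
+L3 (α=1/2) → [422/3, 171/2, 175/3]
+L4 (α=1/2) → [815/6, 331/4, 547/6]
+L5 (α=1/3) → [1274/9, 427/6, 874/9]
+L6 (α=3/4) → [6917/36, 1597/24, 1117/36]
rounded: [192, 67, 31]

query (1,1) [L1,L2,L3,L4,L5] — begin 0,0,0
+L1 (α=1/3) → [253/3, 12, 50/3]
+L2 (α=0) → [253/3, 12, 50/3]
+L3 (α=1/2) → [422/3, 171/2, 175/3]
+L4 (α=1/2) → [815/6, 331/4, 547/6]
+L5 (α=1/3) → [1274/9, 427/6, 874/9]
→ [142, 71, 97]
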